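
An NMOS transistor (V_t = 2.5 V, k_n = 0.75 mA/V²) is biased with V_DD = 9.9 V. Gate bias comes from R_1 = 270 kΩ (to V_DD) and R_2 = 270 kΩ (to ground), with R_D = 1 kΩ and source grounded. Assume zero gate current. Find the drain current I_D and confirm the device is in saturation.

V_G = V_DD·R_2/(R_1+R_2) = 9.9×270/540 = 4.95 V. With the source grounded, V_GS = V_G = 4.95 V.
Assume saturation: I_D = (k_n/2)(V_GS − V_t)² = (0.75/2)×(4.95 − 2.5)² = 0.375×2.45² = 2.25 mA.
V_DS = V_DD − I_D·R_D = 9.9 − 2.25×1 = 7.65 V.
Saturation requires V_DS ≥ V_GS − V_t = 2.45 V; 7.65 ≥ 2.45 ✓.

I_D ≈ 2.3 mA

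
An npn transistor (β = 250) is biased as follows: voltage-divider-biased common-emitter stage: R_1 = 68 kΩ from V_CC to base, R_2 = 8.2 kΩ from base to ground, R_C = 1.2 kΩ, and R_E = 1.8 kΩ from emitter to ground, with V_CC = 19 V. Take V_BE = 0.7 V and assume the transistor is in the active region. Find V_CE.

V_CE ≈ 17 V

Thevenize the base divider: V_Th = V_CC·R_2/(R_1+R_2) = 19×8.2/76.2 = 2.04 V, R_Th = R_1‖R_2 = 7.32 kΩ.
Base-emitter loop: V_Th = I_B·R_Th + V_BE + (β+1)I_B·R_E, so I_B = (2.04 − 0.7) / (7.32 + 251×1.8) = 0.00293 mA.
I_C = β·I_B = 250×0.00293 = 0.732 mA, and I_E = (β+1)I_B = 0.735 mA.
V_CE = V_CC − I_C·R_C − I_E·R_E = 19 − 0.732×1.2 − 0.735×1.8 = 16.8 V.
V_CE = 16.8 V > 0.2 V confirms active-region operation.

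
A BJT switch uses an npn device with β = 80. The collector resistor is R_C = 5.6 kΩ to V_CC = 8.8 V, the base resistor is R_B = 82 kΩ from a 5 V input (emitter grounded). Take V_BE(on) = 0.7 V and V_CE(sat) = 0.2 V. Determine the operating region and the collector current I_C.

saturation; I_C ≈ 1.5 mA

Assume active: I_B = (5 − 0.7)/82 = 0.0524 mA, giving I_C = β·I_B = 4.2 mA.
But then V_CE = 8.8 − 4.2×5.6 = -14.7 V < V_CE(sat) = 0.2 V — impossible in the active region.
So the transistor is saturated. With V_CE = 0.2 V, I_C = (V_CC − 0.2)/R_C = 8.6/5.6 = 1.54 mA.
Check: β·I_B = 4.2 mA > I_C = 1.54 mA, confirming saturation.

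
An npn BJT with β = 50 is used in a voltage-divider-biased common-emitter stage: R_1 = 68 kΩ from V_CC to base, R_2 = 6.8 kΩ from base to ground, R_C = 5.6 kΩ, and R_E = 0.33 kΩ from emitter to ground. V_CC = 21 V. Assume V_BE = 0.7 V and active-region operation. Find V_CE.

Thevenize the base divider: V_Th = V_CC·R_2/(R_1+R_2) = 21×6.8/74.8 = 1.91 V, R_Th = R_1‖R_2 = 6.18 kΩ.
Base-emitter loop: V_Th = I_B·R_Th + V_BE + (β+1)I_B·R_E, so I_B = (1.91 − 0.7) / (6.18 + 51×0.33) = 0.0525 mA.
I_C = β·I_B = 50×0.0525 = 2.63 mA, and I_E = (β+1)I_B = 2.68 mA.
V_CE = V_CC − I_C·R_C − I_E·R_E = 21 − 2.63×5.6 − 2.68×0.33 = 5.4 V.
V_CE = 5.4 V > 0.2 V confirms active-region operation.

V_CE ≈ 5.4 V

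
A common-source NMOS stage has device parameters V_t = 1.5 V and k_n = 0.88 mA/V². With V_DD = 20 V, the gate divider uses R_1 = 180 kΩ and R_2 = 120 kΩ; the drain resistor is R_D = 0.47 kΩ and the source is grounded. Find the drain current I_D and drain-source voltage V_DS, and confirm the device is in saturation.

I_D ≈ 19 mA, V_DS ≈ 11 V

V_G = V_DD·R_2/(R_1+R_2) = 20×120/300 = 8 V. With the source grounded, V_GS = V_G = 8 V.
Assume saturation: I_D = (k_n/2)(V_GS − V_t)² = (0.88/2)×(8 − 1.5)² = 0.44×6.5² = 18.6 mA.
V_DS = V_DD − I_D·R_D = 20 − 18.6×0.47 = 11.3 V.
Saturation requires V_DS ≥ V_GS − V_t = 6.5 V; 11.3 ≥ 6.5 ✓.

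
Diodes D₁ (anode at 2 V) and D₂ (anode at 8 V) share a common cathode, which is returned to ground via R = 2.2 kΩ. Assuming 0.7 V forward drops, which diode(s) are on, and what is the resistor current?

Assume both conduct. Then node N would need to be at both 2−0.7 = 1.3 V and 8−0.7 = 7.3 V, which is impossible.
Assume only D₂ conducts: V_N = 8 − 0.7 = 7.3 V, so I_R = 7.3/2.2 = 3.32 mA.
Check D₁: its anode-to-cathode voltage is 2 − 7.3 = -5.3 V < 0.7 V, so it is off. The assumption is consistent.

Only D₂ conducts; I_R ≈ 3.3 mA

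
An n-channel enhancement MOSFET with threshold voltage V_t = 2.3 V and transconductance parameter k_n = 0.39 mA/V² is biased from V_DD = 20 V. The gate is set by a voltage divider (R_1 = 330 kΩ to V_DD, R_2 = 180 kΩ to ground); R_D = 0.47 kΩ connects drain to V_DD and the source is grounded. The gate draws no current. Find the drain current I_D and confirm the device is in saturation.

I_D ≈ 4.4 mA

V_G = V_DD·R_2/(R_1+R_2) = 20×180/510 = 7.06 V. With the source grounded, V_GS = V_G = 7.06 V.
Assume saturation: I_D = (k_n/2)(V_GS − V_t)² = (0.39/2)×(7.06 − 2.3)² = 0.195×4.76² = 4.42 mA.
V_DS = V_DD − I_D·R_D = 20 − 4.42×0.47 = 17.9 V.
Saturation requires V_DS ≥ V_GS − V_t = 4.76 V; 17.9 ≥ 4.76 ✓.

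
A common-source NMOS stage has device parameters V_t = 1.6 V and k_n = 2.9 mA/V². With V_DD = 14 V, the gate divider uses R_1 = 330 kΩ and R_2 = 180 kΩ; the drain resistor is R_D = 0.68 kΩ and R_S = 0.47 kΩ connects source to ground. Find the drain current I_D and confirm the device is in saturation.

V_G = V_DD·R_2/(R_1+R_2) = 14×180/510 = 4.94 V.
Assume saturation: I_D = (k_n/2)(V_GS − V_t)² with V_GS = V_G − I_D·R_S = 4.94 − 0.47·I_D.
Substituting gives 0.32·I_D² − 5.55·I_D + 16.2 = 0, with roots I_D = 3.71 or 13.6 mA.
The root I_D = 13.6 mA gives V_GS = -1.47 V ≤ V_t, so take I_D = 3.71 mA.
Then V_GS = 3.2 V and V_DS = V_DD − I_D(R_D+R_S) = 14 − 3.71×1.15 = 9.74 V.
Saturation requires V_DS ≥ V_GS − V_t = 1.6 V; 9.74 ≥ 1.6 ✓.

I_D ≈ 3.7 mA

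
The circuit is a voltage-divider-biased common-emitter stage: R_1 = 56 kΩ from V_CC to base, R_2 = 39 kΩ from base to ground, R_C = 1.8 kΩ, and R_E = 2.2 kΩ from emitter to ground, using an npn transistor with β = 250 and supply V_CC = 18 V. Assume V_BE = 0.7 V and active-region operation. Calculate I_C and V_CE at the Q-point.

Thevenize the base divider: V_Th = V_CC·R_2/(R_1+R_2) = 18×39/95 = 7.39 V, R_Th = R_1‖R_2 = 23 kΩ.
Base-emitter loop: V_Th = I_B·R_Th + V_BE + (β+1)I_B·R_E, so I_B = (7.39 − 0.7) / (23 + 251×2.2) = 0.0116 mA.
I_C = β·I_B = 250×0.0116 = 2.91 mA, and I_E = (β+1)I_B = 2.92 mA.
V_CE = V_CC − I_C·R_C − I_E·R_E = 18 − 2.91×1.8 − 2.92×2.2 = 6.34 V.
V_CE = 6.34 V > 0.2 V confirms active-region operation.

I_C ≈ 2.9 mA, V_CE ≈ 6.3 V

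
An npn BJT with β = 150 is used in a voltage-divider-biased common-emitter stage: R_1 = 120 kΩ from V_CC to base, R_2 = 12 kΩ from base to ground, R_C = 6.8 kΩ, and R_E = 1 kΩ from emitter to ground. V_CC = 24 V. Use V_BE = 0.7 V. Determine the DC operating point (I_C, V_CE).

I_C ≈ 1.4 mA, V_CE ≈ 13 V

Thevenize the base divider: V_Th = V_CC·R_2/(R_1+R_2) = 24×12/132 = 2.18 V, R_Th = R_1‖R_2 = 10.9 kΩ.
Base-emitter loop: V_Th = I_B·R_Th + V_BE + (β+1)I_B·R_E, so I_B = (2.18 − 0.7) / (10.9 + 151×1) = 0.00915 mA.
I_C = β·I_B = 150×0.00915 = 1.37 mA, and I_E = (β+1)I_B = 1.38 mA.
V_CE = V_CC − I_C·R_C − I_E·R_E = 24 − 1.37×6.8 − 1.38×1 = 13.3 V.
V_CE = 13.3 V > 0.2 V confirms active-region operation.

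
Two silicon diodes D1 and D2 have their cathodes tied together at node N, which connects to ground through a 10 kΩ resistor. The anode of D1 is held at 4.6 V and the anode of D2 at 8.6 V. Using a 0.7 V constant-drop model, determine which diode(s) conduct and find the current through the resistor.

Only D2 conducts; I_R ≈ 0.79 mA

Assume both conduct. Then node N would need to be at both 4.6−0.7 = 3.9 V and 8.6−0.7 = 7.9 V, which is impossible.
Assume only D2 conducts: V_N = 8.6 − 0.7 = 7.9 V, so I_R = 7.9/10 = 0.79 mA.
Check D1: its anode-to-cathode voltage is 4.6 − 7.9 = -3.3 V < 0.7 V, so it is off. The assumption is consistent.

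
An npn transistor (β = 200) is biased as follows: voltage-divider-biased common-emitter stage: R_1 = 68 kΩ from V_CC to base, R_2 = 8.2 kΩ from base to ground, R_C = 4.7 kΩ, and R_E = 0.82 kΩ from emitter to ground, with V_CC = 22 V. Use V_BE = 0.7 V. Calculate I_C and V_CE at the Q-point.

Thevenize the base divider: V_Th = V_CC·R_2/(R_1+R_2) = 22×8.2/76.2 = 2.37 V, R_Th = R_1‖R_2 = 7.32 kΩ.
Base-emitter loop: V_Th = I_B·R_Th + V_BE + (β+1)I_B·R_E, so I_B = (2.37 − 0.7) / (7.32 + 201×0.82) = 0.00969 mA.
I_C = β·I_B = 200×0.00969 = 1.94 mA, and I_E = (β+1)I_B = 1.95 mA.
V_CE = V_CC − I_C·R_C − I_E·R_E = 22 − 1.94×4.7 − 1.95×0.82 = 11.3 V.
V_CE = 11.3 V > 0.2 V confirms active-region operation.

I_C ≈ 1.9 mA, V_CE ≈ 11 V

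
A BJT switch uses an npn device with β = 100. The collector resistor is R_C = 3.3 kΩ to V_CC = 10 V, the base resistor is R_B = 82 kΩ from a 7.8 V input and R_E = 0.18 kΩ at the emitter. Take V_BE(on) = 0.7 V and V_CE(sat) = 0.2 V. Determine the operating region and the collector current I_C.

saturation; I_C ≈ 2.8 mA

Assume active: I_B = (7.8 − 0.7)/(82 + 101×0.18) = 0.0709 mA, I_C = β·I_B = 7.09 mA.
Then V_CE = 10 − 7.09×3.3 − 7.16×0.18 = -14.7 V < 0.2 V — the active assumption fails.
Re-solve with V_CE = 0.2 V. KCL at the emitter: V_E/R_E = (V_BB−0.7−V_E)/R_B + (V_CC−0.2−V_E)/R_C, giving V_E = 0.521 V.
I_C = (V_CC − 0.2 − V_E)/R_C = (9.8 − 0.521)/3.3 = 2.81 mA.
Check: I_B = (7.1 − 0.521)/82 = 0.0802 mA, and β·I_B = 8.02 mA > I_C, confirming saturation.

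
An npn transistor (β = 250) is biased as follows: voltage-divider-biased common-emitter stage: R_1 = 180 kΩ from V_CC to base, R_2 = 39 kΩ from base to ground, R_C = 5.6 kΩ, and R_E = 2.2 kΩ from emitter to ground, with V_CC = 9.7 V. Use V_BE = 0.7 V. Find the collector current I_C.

Thevenize the base divider: V_Th = V_CC·R_2/(R_1+R_2) = 9.7×39/219 = 1.73 V, R_Th = R_1‖R_2 = 32.1 kΩ.
Base-emitter loop: V_Th = I_B·R_Th + V_BE + (β+1)I_B·R_E, so I_B = (1.73 − 0.7) / (32.1 + 251×2.2) = 0.00176 mA.
I_C = β·I_B = 250×0.00176 = 0.44 mA, and I_E = (β+1)I_B = 0.441 mA.
V_CE = V_CC − I_C·R_C − I_E·R_E = 9.7 − 0.44×5.6 − 0.441×2.2 = 6.27 V.
V_CE = 6.27 V > 0.2 V confirms active-region operation.

I_C ≈ 0.44 mA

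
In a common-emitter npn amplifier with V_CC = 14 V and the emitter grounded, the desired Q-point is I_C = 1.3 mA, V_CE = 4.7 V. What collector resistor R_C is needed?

R_C ≈ 7.2 kΩ

Collector loop: V_CC = I_C·R_C + V_CE.
R_C = (V_CC − V_CE)/I_C = (14 − 4.7)/1.3 = 7.15 kΩ.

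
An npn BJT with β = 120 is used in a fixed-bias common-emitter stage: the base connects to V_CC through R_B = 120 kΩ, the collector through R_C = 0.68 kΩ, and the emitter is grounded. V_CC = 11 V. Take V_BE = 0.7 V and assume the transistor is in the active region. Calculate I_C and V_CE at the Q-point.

Base loop: V_CC = I_B·R_B + V_BE, so I_B = (11 − 0.7)/120 kΩ = 0.0858 mA.
In the active region I_C = β·I_B = 120 × 0.0858 = 10.3 mA.
Collector loop: V_CE = V_CC − I_C·R_C = 11 − 10.3×0.68 = 4 V.
Since V_CE = 4 V > V_CE(sat) ≈ 0.2 V, the transistor is in the active region as assumed.

I_C ≈ 10 mA, V_CE ≈ 4 V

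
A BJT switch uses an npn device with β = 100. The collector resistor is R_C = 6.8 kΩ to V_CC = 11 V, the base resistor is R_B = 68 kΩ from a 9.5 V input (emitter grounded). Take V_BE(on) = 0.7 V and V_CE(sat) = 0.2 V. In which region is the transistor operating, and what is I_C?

Assume active: I_B = (9.5 − 0.7)/68 = 0.129 mA, giving I_C = β·I_B = 12.9 mA.
But then V_CE = 11 − 12.9×6.8 = -77 V < V_CE(sat) = 0.2 V — impossible in the active region.
So the transistor is saturated. With V_CE = 0.2 V, I_C = (V_CC − 0.2)/R_C = 10.8/6.8 = 1.59 mA.
Check: β·I_B = 12.9 mA > I_C = 1.59 mA, confirming saturation.

saturation; I_C ≈ 1.6 mA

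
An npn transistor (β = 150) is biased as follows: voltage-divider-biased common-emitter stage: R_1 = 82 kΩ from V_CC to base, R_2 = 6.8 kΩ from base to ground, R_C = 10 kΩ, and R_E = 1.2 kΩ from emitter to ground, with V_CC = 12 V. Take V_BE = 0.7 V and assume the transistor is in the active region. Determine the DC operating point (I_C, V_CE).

I_C ≈ 0.18 mA, V_CE ≈ 10 V

Thevenize the base divider: V_Th = V_CC·R_2/(R_1+R_2) = 12×6.8/88.8 = 0.919 V, R_Th = R_1‖R_2 = 6.28 kΩ.
Base-emitter loop: V_Th = I_B·R_Th + V_BE + (β+1)I_B·R_E, so I_B = (0.919 − 0.7) / (6.28 + 151×1.2) = 0.00117 mA.
I_C = β·I_B = 150×0.00117 = 0.175 mA, and I_E = (β+1)I_B = 0.176 mA.
V_CE = V_CC − I_C·R_C − I_E·R_E = 12 − 0.175×10 − 0.176×1.2 = 10 V.
V_CE = 10 V > 0.2 V confirms active-region operation.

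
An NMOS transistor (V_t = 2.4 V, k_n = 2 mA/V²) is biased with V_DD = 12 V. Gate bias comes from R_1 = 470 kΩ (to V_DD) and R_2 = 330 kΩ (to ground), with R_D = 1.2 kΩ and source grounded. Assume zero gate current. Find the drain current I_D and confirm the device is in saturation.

I_D ≈ 6.5 mA

V_G = V_DD·R_2/(R_1+R_2) = 12×330/800 = 4.95 V. With the source grounded, V_GS = V_G = 4.95 V.
Assume saturation: I_D = (k_n/2)(V_GS − V_t)² = (2/2)×(4.95 − 2.4)² = 1×2.55² = 6.5 mA.
V_DS = V_DD − I_D·R_D = 12 − 6.5×1.2 = 4.2 V.
Saturation requires V_DS ≥ V_GS − V_t = 2.55 V; 4.2 ≥ 2.55 ✓.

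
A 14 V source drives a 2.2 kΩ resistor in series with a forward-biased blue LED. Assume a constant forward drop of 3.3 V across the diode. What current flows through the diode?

I ≈ 4.9 mA

KVL around the loop: 14 = V_D + I·R = 3.3 + I × 2.2 kΩ.
So I = (14 − 3.3) / 2.2 kΩ = 10.7 / 2.2 = 4.86 mA.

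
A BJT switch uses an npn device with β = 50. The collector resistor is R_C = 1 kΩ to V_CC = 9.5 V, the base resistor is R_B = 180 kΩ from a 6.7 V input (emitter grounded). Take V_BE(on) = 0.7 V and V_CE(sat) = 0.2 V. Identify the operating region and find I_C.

Assume active. Base-emitter loop: I_B = (V_BB − V_BE)/R_B = (6.7 − 0.7)/180 = 0.0333 mA.
I_C = β·I_B = 50×0.0333 = 1.67 mA.
V_CE = V_CC − I_C·R_C = 9.5 − 1.67×1 = 7.83 V > V_CE(sat), so the active-region assumption holds.

active; I_C ≈ 1.7 mA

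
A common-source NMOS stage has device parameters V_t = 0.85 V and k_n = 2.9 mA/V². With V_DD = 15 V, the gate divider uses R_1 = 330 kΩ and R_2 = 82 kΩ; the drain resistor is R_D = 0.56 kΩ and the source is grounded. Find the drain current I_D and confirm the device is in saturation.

V_G = V_DD·R_2/(R_1+R_2) = 15×82/412 = 2.99 V. With the source grounded, V_GS = V_G = 2.99 V.
Assume saturation: I_D = (k_n/2)(V_GS − V_t)² = (2.9/2)×(2.99 − 0.85)² = 1.45×2.14² = 6.61 mA.
V_DS = V_DD − I_D·R_D = 15 − 6.61×0.56 = 11.3 V.
Saturation requires V_DS ≥ V_GS − V_t = 2.14 V; 11.3 ≥ 2.14 ✓.

I_D ≈ 6.6 mA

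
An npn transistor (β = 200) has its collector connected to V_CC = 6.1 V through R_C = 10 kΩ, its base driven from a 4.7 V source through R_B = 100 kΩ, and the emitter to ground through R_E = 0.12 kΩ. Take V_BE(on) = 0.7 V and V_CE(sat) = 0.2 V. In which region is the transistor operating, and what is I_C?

Assume active: I_B = (4.7 − 0.7)/(100 + 201×0.12) = 0.0322 mA, I_C = β·I_B = 6.45 mA.
Then V_CE = 6.1 − 6.45×10 − 6.48×0.12 = -59.1 V < 0.2 V — the active assumption fails.
Re-solve with V_CE = 0.2 V. KCL at the emitter: V_E/R_E = (V_BB−0.7−V_E)/R_B + (V_CC−0.2−V_E)/R_C, giving V_E = 0.0746 V.
I_C = (V_CC − 0.2 − V_E)/R_C = (5.9 − 0.0746)/10 = 0.583 mA.
Check: I_B = (4 − 0.0746)/100 = 0.0393 mA, and β·I_B = 7.85 mA > I_C, confirming saturation.

saturation; I_C ≈ 0.58 mA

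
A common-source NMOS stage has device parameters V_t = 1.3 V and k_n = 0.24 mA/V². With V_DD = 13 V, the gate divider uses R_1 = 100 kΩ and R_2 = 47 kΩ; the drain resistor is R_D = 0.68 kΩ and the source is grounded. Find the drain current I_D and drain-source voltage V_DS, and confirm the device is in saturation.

I_D ≈ 0.98 mA, V_DS ≈ 12 V

V_G = V_DD·R_2/(R_1+R_2) = 13×47/147 = 4.16 V. With the source grounded, V_GS = V_G = 4.16 V.
Assume saturation: I_D = (k_n/2)(V_GS − V_t)² = (0.24/2)×(4.16 − 1.3)² = 0.12×2.86² = 0.979 mA.
V_DS = V_DD − I_D·R_D = 13 − 0.979×0.68 = 12.3 V.
Saturation requires V_DS ≥ V_GS − V_t = 2.86 V; 12.3 ≥ 2.86 ✓.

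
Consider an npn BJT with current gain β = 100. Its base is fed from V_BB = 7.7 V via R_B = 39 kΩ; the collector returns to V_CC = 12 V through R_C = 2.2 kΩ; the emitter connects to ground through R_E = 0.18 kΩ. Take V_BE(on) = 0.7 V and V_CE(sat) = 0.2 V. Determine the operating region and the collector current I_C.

saturation; I_C ≈ 4.9 mA

Assume active: I_B = (7.7 − 0.7)/(39 + 101×0.18) = 0.122 mA, I_C = β·I_B = 12.2 mA.
Then V_CE = 12 − 12.2×2.2 − 12.4×0.18 = -17.2 V < 0.2 V — the active assumption fails.
Re-solve with V_CE = 0.2 V. KCL at the emitter: V_E/R_E = (V_BB−0.7−V_E)/R_B + (V_CC−0.2−V_E)/R_C, giving V_E = 0.918 V.
I_C = (V_CC − 0.2 − V_E)/R_C = (11.8 − 0.918)/2.2 = 4.95 mA.
Check: I_B = (7 − 0.918)/39 = 0.156 mA, and β·I_B = 15.6 mA > I_C, confirming saturation.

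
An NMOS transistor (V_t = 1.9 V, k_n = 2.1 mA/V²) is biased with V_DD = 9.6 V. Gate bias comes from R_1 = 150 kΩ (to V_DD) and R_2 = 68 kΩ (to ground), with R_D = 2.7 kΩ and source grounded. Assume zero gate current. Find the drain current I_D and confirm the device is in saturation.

V_G = V_DD·R_2/(R_1+R_2) = 9.6×68/218 = 2.99 V. With the source grounded, V_GS = V_G = 2.99 V.
Assume saturation: I_D = (k_n/2)(V_GS − V_t)² = (2.1/2)×(2.99 − 1.9)² = 1.05×1.09² = 1.26 mA.
V_DS = V_DD − I_D·R_D = 9.6 − 1.26×2.7 = 6.2 V.
Saturation requires V_DS ≥ V_GS − V_t = 1.09 V; 6.2 ≥ 1.09 ✓.

I_D ≈ 1.3 mA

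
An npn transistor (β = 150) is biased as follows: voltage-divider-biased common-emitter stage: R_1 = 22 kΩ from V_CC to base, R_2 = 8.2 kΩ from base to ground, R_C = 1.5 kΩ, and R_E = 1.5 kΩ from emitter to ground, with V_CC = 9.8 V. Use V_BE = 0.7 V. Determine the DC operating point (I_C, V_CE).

Thevenize the base divider: V_Th = V_CC·R_2/(R_1+R_2) = 9.8×8.2/30.2 = 2.66 V, R_Th = R_1‖R_2 = 5.97 kΩ.
Base-emitter loop: V_Th = I_B·R_Th + V_BE + (β+1)I_B·R_E, so I_B = (2.66 − 0.7) / (5.97 + 151×1.5) = 0.00844 mA.
I_C = β·I_B = 150×0.00844 = 1.27 mA, and I_E = (β+1)I_B = 1.27 mA.
V_CE = V_CC − I_C·R_C − I_E·R_E = 9.8 − 1.27×1.5 − 1.27×1.5 = 5.99 V.
V_CE = 5.99 V > 0.2 V confirms active-region operation.

I_C ≈ 1.3 mA, V_CE ≈ 6 V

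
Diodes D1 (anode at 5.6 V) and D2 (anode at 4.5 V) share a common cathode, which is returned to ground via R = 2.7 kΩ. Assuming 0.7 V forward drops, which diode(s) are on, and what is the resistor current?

Assume both conduct. Then node N would need to be at both 5.6−0.7 = 4.9 V and 4.5−0.7 = 3.8 V, which is impossible.
Assume only D1 conducts: V_N = 5.6 − 0.7 = 4.9 V, so I_R = 4.9/2.7 = 1.81 mA.
Check D2: its anode-to-cathode voltage is 4.5 − 4.9 = -0.4 V < 0.7 V, so it is off. The assumption is consistent.

Only D1 conducts; I_R ≈ 1.8 mA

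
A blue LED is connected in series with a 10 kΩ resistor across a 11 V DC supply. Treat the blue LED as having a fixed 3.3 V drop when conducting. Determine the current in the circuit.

KVL around the loop: 11 = V_D + I·R = 3.3 + I × 10 kΩ.
So I = (11 − 3.3) / 10 kΩ = 7.7 / 10 = 0.77 mA.

I ≈ 0.77 mA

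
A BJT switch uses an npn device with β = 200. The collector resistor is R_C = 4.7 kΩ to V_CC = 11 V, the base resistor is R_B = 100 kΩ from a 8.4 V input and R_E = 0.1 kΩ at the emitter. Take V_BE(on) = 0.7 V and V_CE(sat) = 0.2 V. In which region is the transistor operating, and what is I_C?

saturation; I_C ≈ 2.2 mA

Assume active: I_B = (8.4 − 0.7)/(100 + 201×0.1) = 0.0641 mA, I_C = β·I_B = 12.8 mA.
Then V_CE = 11 − 12.8×4.7 − 12.9×0.1 = -50.6 V < 0.2 V — the active assumption fails.
Re-solve with V_CE = 0.2 V. KCL at the emitter: V_E/R_E = (V_BB−0.7−V_E)/R_B + (V_CC−0.2−V_E)/R_C, giving V_E = 0.232 V.
I_C = (V_CC − 0.2 − V_E)/R_C = (10.8 − 0.232)/4.7 = 2.25 mA.
Check: I_B = (7.7 − 0.232)/100 = 0.0747 mA, and β·I_B = 14.9 mA > I_C, confirming saturation.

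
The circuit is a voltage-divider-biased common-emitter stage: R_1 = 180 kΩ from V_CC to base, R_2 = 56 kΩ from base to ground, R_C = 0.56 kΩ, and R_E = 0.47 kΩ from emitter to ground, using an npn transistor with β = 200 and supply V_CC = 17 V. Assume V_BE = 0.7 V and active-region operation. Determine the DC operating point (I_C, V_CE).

I_C ≈ 4.9 mA, V_CE ≈ 12 V

Thevenize the base divider: V_Th = V_CC·R_2/(R_1+R_2) = 17×56/236 = 4.03 V, R_Th = R_1‖R_2 = 42.7 kΩ.
Base-emitter loop: V_Th = I_B·R_Th + V_BE + (β+1)I_B·R_E, so I_B = (4.03 − 0.7) / (42.7 + 201×0.47) = 0.0243 mA.
I_C = β·I_B = 200×0.0243 = 4.86 mA, and I_E = (β+1)I_B = 4.88 mA.
V_CE = V_CC − I_C·R_C − I_E·R_E = 17 − 4.86×0.56 − 4.88×0.47 = 12 V.
V_CE = 12 V > 0.2 V confirms active-region operation.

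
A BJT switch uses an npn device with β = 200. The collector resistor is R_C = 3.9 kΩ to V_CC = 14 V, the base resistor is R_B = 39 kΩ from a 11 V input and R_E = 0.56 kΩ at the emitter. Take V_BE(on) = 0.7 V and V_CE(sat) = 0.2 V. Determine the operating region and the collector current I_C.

Assume active: I_B = (11 − 0.7)/(39 + 201×0.56) = 0.068 mA, I_C = β·I_B = 13.6 mA.
Then V_CE = 14 − 13.6×3.9 − 13.7×0.56 = -46.7 V < 0.2 V — the active assumption fails.
Re-solve with V_CE = 0.2 V. KCL at the emitter: V_E/R_E = (V_BB−0.7−V_E)/R_B + (V_CC−0.2−V_E)/R_C, giving V_E = 1.84 V.
I_C = (V_CC − 0.2 − V_E)/R_C = (13.8 − 1.84)/3.9 = 3.07 mA.
Check: I_B = (10.3 − 1.84)/39 = 0.217 mA, and β·I_B = 43.4 mA > I_C, confirming saturation.

saturation; I_C ≈ 3.1 mA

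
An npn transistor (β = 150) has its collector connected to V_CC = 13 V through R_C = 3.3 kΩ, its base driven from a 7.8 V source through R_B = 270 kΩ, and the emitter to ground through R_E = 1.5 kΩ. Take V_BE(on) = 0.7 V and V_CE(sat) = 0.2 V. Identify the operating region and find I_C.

Assume active. Base-emitter loop: I_B = (V_BB − V_BE)/(R_B + (β+1)R_E) = (7.8 − 0.7)/(270 + 151×1.5) = 0.0143 mA.
I_C = β·I_B = 150×0.0143 = 2.15 mA.
V_CE = V_CC − I_C·R_C − I_E·R_E = 13 − 2.15×3.3 − 2.16×1.5 = 2.68 V > V_CE(sat), so the active-region assumption holds.

active; I_C ≈ 2.1 mA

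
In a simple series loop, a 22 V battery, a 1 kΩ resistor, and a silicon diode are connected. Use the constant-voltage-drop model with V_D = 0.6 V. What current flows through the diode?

KVL around the loop: 22 = V_D + I·R = 0.6 + I × 1 kΩ.
So I = (22 − 0.6) / 1 kΩ = 21.4 / 1 = 21.4 mA.

I ≈ 21 mA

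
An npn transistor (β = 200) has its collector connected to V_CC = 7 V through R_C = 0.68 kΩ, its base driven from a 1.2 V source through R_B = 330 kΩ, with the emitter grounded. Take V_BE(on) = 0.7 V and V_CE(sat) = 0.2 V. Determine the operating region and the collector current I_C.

Assume active. Base-emitter loop: I_B = (V_BB − V_BE)/R_B = (1.2 − 0.7)/330 = 0.00152 mA.
I_C = β·I_B = 200×0.00152 = 0.303 mA.
V_CE = V_CC − I_C·R_C = 7 − 0.303×0.68 = 6.79 V > V_CE(sat), so the active-region assumption holds.

active; I_C ≈ 0.3 mA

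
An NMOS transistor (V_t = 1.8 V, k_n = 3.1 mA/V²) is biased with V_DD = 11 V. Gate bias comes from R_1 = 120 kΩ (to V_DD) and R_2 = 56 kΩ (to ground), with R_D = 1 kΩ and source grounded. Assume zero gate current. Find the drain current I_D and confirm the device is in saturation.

I_D ≈ 4.5 mA

V_G = V_DD·R_2/(R_1+R_2) = 11×56/176 = 3.5 V. With the source grounded, V_GS = V_G = 3.5 V.
Assume saturation: I_D = (k_n/2)(V_GS − V_t)² = (3.1/2)×(3.5 − 1.8)² = 1.55×1.7² = 4.48 mA.
V_DS = V_DD − I_D·R_D = 11 − 4.48×1 = 6.52 V.
Saturation requires V_DS ≥ V_GS − V_t = 1.7 V; 6.52 ≥ 1.7 ✓.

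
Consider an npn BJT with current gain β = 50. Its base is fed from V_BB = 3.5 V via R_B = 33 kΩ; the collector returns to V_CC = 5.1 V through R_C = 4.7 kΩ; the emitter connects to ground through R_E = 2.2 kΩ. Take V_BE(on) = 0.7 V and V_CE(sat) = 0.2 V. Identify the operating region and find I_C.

saturation; I_C ≈ 0.7 mA

Assume active: I_B = (3.5 − 0.7)/(33 + 51×2.2) = 0.0193 mA, I_C = β·I_B = 0.964 mA.
Then V_CE = 5.1 − 0.964×4.7 − 0.983×2.2 = -1.6 V < 0.2 V — the active assumption fails.
Re-solve with V_CE = 0.2 V. KCL at the emitter: V_E/R_E = (V_BB−0.7−V_E)/R_B + (V_CC−0.2−V_E)/R_C, giving V_E = 1.62 V.
I_C = (V_CC − 0.2 − V_E)/R_C = (4.9 − 1.62)/4.7 = 0.699 mA.
Check: I_B = (2.8 − 1.62)/33 = 0.0359 mA, and β·I_B = 1.79 mA > I_C, confirming saturation.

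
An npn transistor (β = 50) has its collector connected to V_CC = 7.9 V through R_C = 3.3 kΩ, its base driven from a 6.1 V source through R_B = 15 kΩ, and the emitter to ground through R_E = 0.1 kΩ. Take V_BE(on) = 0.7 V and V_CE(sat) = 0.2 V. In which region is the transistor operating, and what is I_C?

saturation; I_C ≈ 2.3 mA

Assume active: I_B = (6.1 − 0.7)/(15 + 51×0.1) = 0.269 mA, I_C = β·I_B = 13.4 mA.
Then V_CE = 7.9 − 13.4×3.3 − 13.7×0.1 = -37.8 V < 0.2 V — the active assumption fails.
Re-solve with V_CE = 0.2 V. KCL at the emitter: V_E/R_E = (V_BB−0.7−V_E)/R_B + (V_CC−0.2−V_E)/R_C, giving V_E = 0.26 V.
I_C = (V_CC − 0.2 − V_E)/R_C = (7.7 − 0.26)/3.3 = 2.25 mA.
Check: I_B = (5.4 − 0.26)/15 = 0.343 mA, and β·I_B = 17.1 mA > I_C, confirming saturation.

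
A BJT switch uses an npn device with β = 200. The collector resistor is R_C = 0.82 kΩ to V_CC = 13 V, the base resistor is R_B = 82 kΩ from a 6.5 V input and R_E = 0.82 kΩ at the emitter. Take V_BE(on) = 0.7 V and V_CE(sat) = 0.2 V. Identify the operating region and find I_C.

Assume active. Base-emitter loop: I_B = (V_BB − V_BE)/(R_B + (β+1)R_E) = (6.5 − 0.7)/(82 + 201×0.82) = 0.0235 mA.
I_C = β·I_B = 200×0.0235 = 4.7 mA.
V_CE = V_CC − I_C·R_C − I_E·R_E = 13 − 4.7×0.82 − 4.72×0.82 = 5.27 V > V_CE(sat), so the active-region assumption holds.

active; I_C ≈ 4.7 mA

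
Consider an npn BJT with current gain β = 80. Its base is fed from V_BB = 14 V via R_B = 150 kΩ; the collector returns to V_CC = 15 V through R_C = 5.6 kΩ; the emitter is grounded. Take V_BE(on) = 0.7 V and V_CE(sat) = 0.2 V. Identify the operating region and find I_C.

saturation; I_C ≈ 2.6 mA

Assume active: I_B = (14 − 0.7)/150 = 0.0887 mA, giving I_C = β·I_B = 7.09 mA.
But then V_CE = 15 − 7.09×5.6 = -24.7 V < V_CE(sat) = 0.2 V — impossible in the active region.
So the transistor is saturated. With V_CE = 0.2 V, I_C = (V_CC − 0.2)/R_C = 14.8/5.6 = 2.64 mA.
Check: β·I_B = 7.09 mA > I_C = 2.64 mA, confirming saturation.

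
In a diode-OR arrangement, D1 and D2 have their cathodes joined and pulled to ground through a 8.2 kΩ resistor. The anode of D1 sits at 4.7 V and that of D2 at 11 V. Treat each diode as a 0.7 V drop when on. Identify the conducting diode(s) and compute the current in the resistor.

Only D2 conducts; I_R ≈ 1.3 mA

Assume both conduct. Then node N would need to be at both 4.7−0.7 = 4 V and 11−0.7 = 10.3 V, which is impossible.
Assume only D2 conducts: V_N = 11 − 0.7 = 10.3 V, so I_R = 10.3/8.2 = 1.26 mA.
Check D1: its anode-to-cathode voltage is 4.7 − 10.3 = -5.6 V < 0.7 V, so it is off. The assumption is consistent.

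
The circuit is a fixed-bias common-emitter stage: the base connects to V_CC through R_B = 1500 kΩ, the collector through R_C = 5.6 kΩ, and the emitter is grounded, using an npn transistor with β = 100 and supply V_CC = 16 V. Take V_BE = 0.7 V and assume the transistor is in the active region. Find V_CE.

Base loop: V_CC = I_B·R_B + V_BE, so I_B = (16 − 0.7)/1500 kΩ = 0.0102 mA.
In the active region I_C = β·I_B = 100 × 0.0102 = 1.02 mA.
Collector loop: V_CE = V_CC − I_C·R_C = 16 − 1.02×5.6 = 10.3 V.
Since V_CE = 10.3 V > V_CE(sat) ≈ 0.2 V, the transistor is in the active region as assumed.

V_CE ≈ 10 V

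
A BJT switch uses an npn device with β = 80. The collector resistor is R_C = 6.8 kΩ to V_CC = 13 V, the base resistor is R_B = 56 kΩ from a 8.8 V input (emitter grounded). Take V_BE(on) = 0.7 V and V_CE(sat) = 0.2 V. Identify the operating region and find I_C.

saturation; I_C ≈ 1.9 mA

Assume active: I_B = (8.8 − 0.7)/56 = 0.145 mA, giving I_C = β·I_B = 11.6 mA.
But then V_CE = 13 − 11.6×6.8 = -65.7 V < V_CE(sat) = 0.2 V — impossible in the active region.
So the transistor is saturated. With V_CE = 0.2 V, I_C = (V_CC − 0.2)/R_C = 12.8/6.8 = 1.88 mA.
Check: β·I_B = 11.6 mA > I_C = 1.88 mA, confirming saturation.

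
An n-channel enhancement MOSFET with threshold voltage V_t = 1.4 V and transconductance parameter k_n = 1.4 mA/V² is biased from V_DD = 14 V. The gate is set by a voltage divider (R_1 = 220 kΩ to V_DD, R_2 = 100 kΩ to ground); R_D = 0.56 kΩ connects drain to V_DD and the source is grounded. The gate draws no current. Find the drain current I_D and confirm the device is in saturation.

I_D ≈ 6.2 mA

V_G = V_DD·R_2/(R_1+R_2) = 14×100/320 = 4.38 V. With the source grounded, V_GS = V_G = 4.38 V.
Assume saturation: I_D = (k_n/2)(V_GS − V_t)² = (1.4/2)×(4.38 − 1.4)² = 0.7×2.98² = 6.2 mA.
V_DS = V_DD − I_D·R_D = 14 − 6.2×0.56 = 10.5 V.
Saturation requires V_DS ≥ V_GS − V_t = 2.98 V; 10.5 ≥ 2.98 ✓.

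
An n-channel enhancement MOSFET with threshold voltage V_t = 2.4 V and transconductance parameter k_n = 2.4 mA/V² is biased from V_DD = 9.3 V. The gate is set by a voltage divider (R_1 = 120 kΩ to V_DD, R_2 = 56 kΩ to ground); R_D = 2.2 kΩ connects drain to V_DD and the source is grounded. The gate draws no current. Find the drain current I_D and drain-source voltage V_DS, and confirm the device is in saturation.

I_D ≈ 0.38 mA, V_DS ≈ 8.5 V

V_G = V_DD·R_2/(R_1+R_2) = 9.3×56/176 = 2.96 V. With the source grounded, V_GS = V_G = 2.96 V.
Assume saturation: I_D = (k_n/2)(V_GS − V_t)² = (2.4/2)×(2.96 − 2.4)² = 1.2×0.559² = 0.375 mA.
V_DS = V_DD − I_D·R_D = 9.3 − 0.375×2.2 = 8.47 V.
Saturation requires V_DS ≥ V_GS − V_t = 0.559 V; 8.47 ≥ 0.559 ✓.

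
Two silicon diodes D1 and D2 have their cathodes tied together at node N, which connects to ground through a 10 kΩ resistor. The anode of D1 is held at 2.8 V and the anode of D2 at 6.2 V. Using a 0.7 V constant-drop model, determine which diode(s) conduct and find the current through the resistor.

Assume both conduct. Then node N would need to be at both 2.8−0.7 = 2.1 V and 6.2−0.7 = 5.5 V, which is impossible.
Assume only D2 conducts: V_N = 6.2 − 0.7 = 5.5 V, so I_R = 5.5/10 = 0.55 mA.
Check D1: its anode-to-cathode voltage is 2.8 − 5.5 = -2.7 V < 0.7 V, so it is off. The assumption is consistent.

Only D2 conducts; I_R ≈ 0.55 mA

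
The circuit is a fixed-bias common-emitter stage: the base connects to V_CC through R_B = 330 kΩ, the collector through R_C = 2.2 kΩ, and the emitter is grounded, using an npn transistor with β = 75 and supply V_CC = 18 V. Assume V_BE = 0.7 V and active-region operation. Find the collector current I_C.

Base loop: V_CC = I_B·R_B + V_BE, so I_B = (18 − 0.7)/330 kΩ = 0.0524 mA.
In the active region I_C = β·I_B = 75 × 0.0524 = 3.93 mA.
Collector loop: V_CE = V_CC − I_C·R_C = 18 − 3.93×2.2 = 9.35 V.
Since V_CE = 9.35 V > V_CE(sat) ≈ 0.2 V, the transistor is in the active region as assumed.

I_C ≈ 3.9 mA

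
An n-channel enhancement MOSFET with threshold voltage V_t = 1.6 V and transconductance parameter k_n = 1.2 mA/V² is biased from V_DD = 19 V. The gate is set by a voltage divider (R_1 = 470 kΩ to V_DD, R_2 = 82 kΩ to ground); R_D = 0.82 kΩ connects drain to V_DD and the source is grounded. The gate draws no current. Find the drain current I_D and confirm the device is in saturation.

V_G = V_DD·R_2/(R_1+R_2) = 19×82/552 = 2.82 V. With the source grounded, V_GS = V_G = 2.82 V.
Assume saturation: I_D = (k_n/2)(V_GS − V_t)² = (1.2/2)×(2.82 − 1.6)² = 0.6×1.22² = 0.897 mA.
V_DS = V_DD − I_D·R_D = 19 − 0.897×0.82 = 18.3 V.
Saturation requires V_DS ≥ V_GS − V_t = 1.22 V; 18.3 ≥ 1.22 ✓.

I_D ≈ 0.9 mA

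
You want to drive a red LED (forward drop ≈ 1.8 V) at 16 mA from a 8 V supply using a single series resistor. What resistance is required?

R ≈ 0.39 kΩ

The resistor drops V_S − V_D = 8 − 1.8 = 6.2 V at 16 mA.
R = 6.2 V / 16 mA = 0.388 kΩ.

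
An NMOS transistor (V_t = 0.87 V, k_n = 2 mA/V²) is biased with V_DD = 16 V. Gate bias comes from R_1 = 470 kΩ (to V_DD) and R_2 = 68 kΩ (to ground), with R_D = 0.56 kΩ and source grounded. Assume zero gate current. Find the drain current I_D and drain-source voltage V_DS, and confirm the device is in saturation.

V_G = V_DD·R_2/(R_1+R_2) = 16×68/538 = 2.02 V. With the source grounded, V_GS = V_G = 2.02 V.
Assume saturation: I_D = (k_n/2)(V_GS − V_t)² = (2/2)×(2.02 − 0.87)² = 1×1.15² = 1.33 mA.
V_DS = V_DD − I_D·R_D = 16 − 1.33×0.56 = 15.3 V.
Saturation requires V_DS ≥ V_GS − V_t = 1.15 V; 15.3 ≥ 1.15 ✓.

I_D ≈ 1.3 mA, V_DS ≈ 15 V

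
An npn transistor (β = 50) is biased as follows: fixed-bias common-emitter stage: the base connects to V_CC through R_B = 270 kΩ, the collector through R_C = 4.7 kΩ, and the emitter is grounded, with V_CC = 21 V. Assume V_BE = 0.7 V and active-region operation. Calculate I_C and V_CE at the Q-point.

Base loop: V_CC = I_B·R_B + V_BE, so I_B = (21 − 0.7)/270 kΩ = 0.0752 mA.
In the active region I_C = β·I_B = 50 × 0.0752 = 3.76 mA.
Collector loop: V_CE = V_CC − I_C·R_C = 21 − 3.76×4.7 = 3.33 V.
Since V_CE = 3.33 V > V_CE(sat) ≈ 0.2 V, the transistor is in the active region as assumed.

I_C ≈ 3.8 mA, V_CE ≈ 3.3 V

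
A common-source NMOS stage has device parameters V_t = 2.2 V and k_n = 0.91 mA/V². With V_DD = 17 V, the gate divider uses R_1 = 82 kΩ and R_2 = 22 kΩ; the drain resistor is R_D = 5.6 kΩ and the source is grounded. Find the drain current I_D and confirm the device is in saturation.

V_G = V_DD·R_2/(R_1+R_2) = 17×22/104 = 3.6 V. With the source grounded, V_GS = V_G = 3.6 V.
Assume saturation: I_D = (k_n/2)(V_GS − V_t)² = (0.91/2)×(3.6 − 2.2)² = 0.455×1.4² = 0.887 mA.
V_DS = V_DD − I_D·R_D = 17 − 0.887×5.6 = 12 V.
Saturation requires V_DS ≥ V_GS − V_t = 1.4 V; 12 ≥ 1.4 ✓.

I_D ≈ 0.89 mA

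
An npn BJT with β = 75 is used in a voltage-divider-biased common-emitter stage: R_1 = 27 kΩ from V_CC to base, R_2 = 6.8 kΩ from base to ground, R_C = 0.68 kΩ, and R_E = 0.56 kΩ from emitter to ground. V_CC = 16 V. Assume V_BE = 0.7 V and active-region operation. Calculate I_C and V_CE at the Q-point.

Thevenize the base divider: V_Th = V_CC·R_2/(R_1+R_2) = 16×6.8/33.8 = 3.22 V, R_Th = R_1‖R_2 = 5.43 kΩ.
Base-emitter loop: V_Th = I_B·R_Th + V_BE + (β+1)I_B·R_E, so I_B = (3.22 − 0.7) / (5.43 + 76×0.56) = 0.0525 mA.
I_C = β·I_B = 75×0.0525 = 3.94 mA, and I_E = (β+1)I_B = 3.99 mA.
V_CE = V_CC − I_C·R_C − I_E·R_E = 16 − 3.94×0.68 − 3.99×0.56 = 11.1 V.
V_CE = 11.1 V > 0.2 V confirms active-region operation.

I_C ≈ 3.9 mA, V_CE ≈ 11 V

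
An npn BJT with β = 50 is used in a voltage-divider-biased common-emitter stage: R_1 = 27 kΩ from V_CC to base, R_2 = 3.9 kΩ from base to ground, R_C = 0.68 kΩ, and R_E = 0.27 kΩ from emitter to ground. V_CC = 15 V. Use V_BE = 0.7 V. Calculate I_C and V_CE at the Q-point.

I_C ≈ 3.5 mA, V_CE ≈ 12 V

Thevenize the base divider: V_Th = V_CC·R_2/(R_1+R_2) = 15×3.9/30.9 = 1.89 V, R_Th = R_1‖R_2 = 3.41 kΩ.
Base-emitter loop: V_Th = I_B·R_Th + V_BE + (β+1)I_B·R_E, so I_B = (1.89 − 0.7) / (3.41 + 51×0.27) = 0.0695 mA.
I_C = β·I_B = 50×0.0695 = 3.47 mA, and I_E = (β+1)I_B = 3.54 mA.
V_CE = V_CC − I_C·R_C − I_E·R_E = 15 − 3.47×0.68 − 3.54×0.27 = 11.7 V.
V_CE = 11.7 V > 0.2 V confirms active-region operation.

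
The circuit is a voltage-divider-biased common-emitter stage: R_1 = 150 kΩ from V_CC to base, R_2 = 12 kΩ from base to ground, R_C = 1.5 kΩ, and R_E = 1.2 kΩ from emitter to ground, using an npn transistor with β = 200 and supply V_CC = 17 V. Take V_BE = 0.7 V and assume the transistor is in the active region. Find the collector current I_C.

Thevenize the base divider: V_Th = V_CC·R_2/(R_1+R_2) = 17×12/162 = 1.26 V, R_Th = R_1‖R_2 = 11.1 kΩ.
Base-emitter loop: V_Th = I_B·R_Th + V_BE + (β+1)I_B·R_E, so I_B = (1.26 − 0.7) / (11.1 + 201×1.2) = 0.00222 mA.
I_C = β·I_B = 200×0.00222 = 0.443 mA, and I_E = (β+1)I_B = 0.446 mA.
V_CE = V_CC − I_C·R_C − I_E·R_E = 17 − 0.443×1.5 − 0.446×1.2 = 15.8 V.
V_CE = 15.8 V > 0.2 V confirms active-region operation.

I_C ≈ 0.44 mA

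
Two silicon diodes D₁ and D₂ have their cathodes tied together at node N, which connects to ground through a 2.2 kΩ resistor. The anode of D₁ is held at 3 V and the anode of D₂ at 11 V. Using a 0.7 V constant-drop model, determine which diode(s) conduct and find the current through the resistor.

Assume both conduct. Then node N would need to be at both 3−0.7 = 2.3 V and 11−0.7 = 10.3 V, which is impossible.
Assume only D₂ conducts: V_N = 11 − 0.7 = 10.3 V, so I_R = 10.3/2.2 = 4.68 mA.
Check D₁: its anode-to-cathode voltage is 3 − 10.3 = -7.3 V < 0.7 V, so it is off. The assumption is consistent.

Only D₂ conducts; I_R ≈ 4.7 mA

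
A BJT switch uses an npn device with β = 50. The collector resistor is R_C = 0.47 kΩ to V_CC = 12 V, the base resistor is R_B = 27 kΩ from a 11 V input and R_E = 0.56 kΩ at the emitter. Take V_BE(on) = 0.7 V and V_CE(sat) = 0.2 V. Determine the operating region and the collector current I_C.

active; I_C ≈ 9.3 mA

Assume active. Base-emitter loop: I_B = (V_BB − V_BE)/(R_B + (β+1)R_E) = (11 − 0.7)/(27 + 51×0.56) = 0.185 mA.
I_C = β·I_B = 50×0.185 = 9.27 mA.
V_CE = V_CC − I_C·R_C − I_E·R_E = 12 − 9.27×0.47 − 9.45×0.56 = 2.35 V > V_CE(sat), so the active-region assumption holds.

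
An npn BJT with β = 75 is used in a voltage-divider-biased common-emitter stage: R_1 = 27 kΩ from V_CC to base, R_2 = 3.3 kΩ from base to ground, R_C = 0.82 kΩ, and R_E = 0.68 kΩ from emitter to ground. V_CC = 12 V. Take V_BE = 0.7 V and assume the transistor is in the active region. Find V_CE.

V_CE ≈ 11 V

Thevenize the base divider: V_Th = V_CC·R_2/(R_1+R_2) = 12×3.3/30.3 = 1.31 V, R_Th = R_1‖R_2 = 2.94 kΩ.
Base-emitter loop: V_Th = I_B·R_Th + V_BE + (β+1)I_B·R_E, so I_B = (1.31 − 0.7) / (2.94 + 76×0.68) = 0.0111 mA.
I_C = β·I_B = 75×0.0111 = 0.833 mA, and I_E = (β+1)I_B = 0.844 mA.
V_CE = V_CC − I_C·R_C − I_E·R_E = 12 − 0.833×0.82 − 0.844×0.68 = 10.7 V.
V_CE = 10.7 V > 0.2 V confirms active-region operation.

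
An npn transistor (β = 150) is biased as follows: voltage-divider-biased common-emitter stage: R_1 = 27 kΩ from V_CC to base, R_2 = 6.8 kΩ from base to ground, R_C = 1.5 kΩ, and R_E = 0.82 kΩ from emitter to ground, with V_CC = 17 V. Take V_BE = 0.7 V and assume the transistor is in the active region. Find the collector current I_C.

Thevenize the base divider: V_Th = V_CC·R_2/(R_1+R_2) = 17×6.8/33.8 = 3.42 V, R_Th = R_1‖R_2 = 5.43 kΩ.
Base-emitter loop: V_Th = I_B·R_Th + V_BE + (β+1)I_B·R_E, so I_B = (3.42 − 0.7) / (5.43 + 151×0.82) = 0.021 mA.
I_C = β·I_B = 150×0.021 = 3.16 mA, and I_E = (β+1)I_B = 3.18 mA.
V_CE = V_CC − I_C·R_C − I_E·R_E = 17 − 3.16×1.5 − 3.18×0.82 = 9.66 V.
V_CE = 9.66 V > 0.2 V confirms active-region operation.

I_C ≈ 3.2 mA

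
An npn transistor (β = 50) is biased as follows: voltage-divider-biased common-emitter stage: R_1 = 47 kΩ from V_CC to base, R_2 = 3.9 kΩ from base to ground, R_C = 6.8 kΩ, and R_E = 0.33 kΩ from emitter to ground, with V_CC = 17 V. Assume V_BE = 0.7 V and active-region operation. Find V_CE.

Thevenize the base divider: V_Th = V_CC·R_2/(R_1+R_2) = 17×3.9/50.9 = 1.3 V, R_Th = R_1‖R_2 = 3.6 kΩ.
Base-emitter loop: V_Th = I_B·R_Th + V_BE + (β+1)I_B·R_E, so I_B = (1.3 − 0.7) / (3.6 + 51×0.33) = 0.0295 mA.
I_C = β·I_B = 50×0.0295 = 1.47 mA, and I_E = (β+1)I_B = 1.5 mA.
V_CE = V_CC − I_C·R_C − I_E·R_E = 17 − 1.47×6.8 − 1.5×0.33 = 6.48 V.
V_CE = 6.48 V > 0.2 V confirms active-region operation.

V_CE ≈ 6.5 V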